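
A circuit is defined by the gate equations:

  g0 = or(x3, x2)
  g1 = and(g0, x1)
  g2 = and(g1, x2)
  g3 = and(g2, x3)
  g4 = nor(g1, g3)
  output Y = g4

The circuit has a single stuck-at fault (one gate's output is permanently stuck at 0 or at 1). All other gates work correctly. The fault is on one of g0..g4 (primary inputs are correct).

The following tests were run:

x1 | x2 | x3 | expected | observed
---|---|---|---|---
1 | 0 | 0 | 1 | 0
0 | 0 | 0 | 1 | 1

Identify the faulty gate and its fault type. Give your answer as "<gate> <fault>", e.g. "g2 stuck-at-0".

Fault-free values for test 1 (x1=1, x2=0, x3=0): g0=0, g1=0, g2=0, g3=0, g4=1, giving Y=1. Observed 0.
Test 1: faults giving observed 0 are {g0 stuck-at-1, g1 stuck-at-1, g3 stuck-at-1, g4 stuck-at-0}.
Test 2 (x1=0, x2=0, x3=0): fault-free g0=0, g1=0, g2=0, g3=0, g4=1 → 1; observed 1. Eliminates g1 stuck-at-1, g3 stuck-at-1, g4 stuck-at-0.
Only g0 stuck-at-1 is consistent with every test.

g0 stuck-at-1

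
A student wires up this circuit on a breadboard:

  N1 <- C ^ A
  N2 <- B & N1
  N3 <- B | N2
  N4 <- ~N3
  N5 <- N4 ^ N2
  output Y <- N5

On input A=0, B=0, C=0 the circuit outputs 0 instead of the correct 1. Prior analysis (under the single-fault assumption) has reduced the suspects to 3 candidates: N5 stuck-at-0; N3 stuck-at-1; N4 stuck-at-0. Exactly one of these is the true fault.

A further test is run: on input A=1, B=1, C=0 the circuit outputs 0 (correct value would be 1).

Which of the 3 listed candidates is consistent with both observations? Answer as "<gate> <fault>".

N5 stuck-at-0

Evaluate each candidate on input A=1, B=1, C=0:
  N5 stuck-at-0: N1=1, N2=1, N3=1, N4=0, N5=0 [stuck-at-0] → 0 — matches
  N3 stuck-at-1: N1=1, N2=1, N3=1 [stuck-at-1], N4=0, N5=1 → 1 — eliminated
  N4 stuck-at-0: N1=1, N2=1, N3=1, N4=0 [stuck-at-0], N5=1 → 1 — eliminated
Only N5 stuck-at-0 reproduces the observed 0.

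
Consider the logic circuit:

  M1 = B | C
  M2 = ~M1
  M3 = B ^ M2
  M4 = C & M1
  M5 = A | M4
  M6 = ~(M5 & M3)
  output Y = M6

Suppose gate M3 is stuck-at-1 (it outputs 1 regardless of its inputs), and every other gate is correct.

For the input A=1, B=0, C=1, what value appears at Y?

Propagate with M3 forced: M1=1, M2=0, M3=1 [stuck-at-1], M4=1, M5=1, M6=0.
So Y = 0. (Without the fault it would be 1.)

0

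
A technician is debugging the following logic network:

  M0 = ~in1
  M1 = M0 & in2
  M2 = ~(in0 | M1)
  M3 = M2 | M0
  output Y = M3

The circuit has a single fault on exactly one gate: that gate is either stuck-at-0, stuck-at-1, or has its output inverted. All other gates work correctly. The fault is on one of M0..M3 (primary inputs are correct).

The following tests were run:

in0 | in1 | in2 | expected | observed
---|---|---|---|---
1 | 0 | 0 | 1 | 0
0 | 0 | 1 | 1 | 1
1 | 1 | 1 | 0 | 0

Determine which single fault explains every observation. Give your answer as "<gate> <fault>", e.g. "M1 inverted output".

M0 stuck-at-0

Fault-free values for test 1 (in0=1, in1=0, in2=0): M0=1, M1=0, M2=0, M3=1, giving Y=1. Observed 0.
Test 1: faults giving observed 0 are {M0 stuck-at-0, M0 inverted output, M3 stuck-at-0, M3 inverted output}.
Test 2 (in0=0, in1=0, in2=1): fault-free M0=1, M1=1, M2=0, M3=1 → 1; observed 1. Eliminates M3 stuck-at-0, M3 inverted output.
Test 3 (in0=1, in1=1, in2=1): fault-free M0=0, M1=0, M2=0, M3=0 → 0; observed 0. Eliminates M0 inverted output.
Only M0 stuck-at-0 is consistent with every test.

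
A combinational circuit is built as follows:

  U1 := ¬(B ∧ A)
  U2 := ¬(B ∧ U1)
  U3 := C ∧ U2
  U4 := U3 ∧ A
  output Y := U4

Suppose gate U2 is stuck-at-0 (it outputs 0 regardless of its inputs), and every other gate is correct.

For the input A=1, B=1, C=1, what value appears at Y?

Propagate with U2 forced: U1=0, U2=0 [stuck-at-0], U3=0, U4=0.
So Y = 0. (Without the fault it would be 1.)

0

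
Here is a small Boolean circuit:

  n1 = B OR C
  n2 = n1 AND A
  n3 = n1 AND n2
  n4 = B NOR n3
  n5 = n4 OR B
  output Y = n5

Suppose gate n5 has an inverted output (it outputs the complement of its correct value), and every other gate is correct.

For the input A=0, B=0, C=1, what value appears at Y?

0

Propagate with n5 forced: n1=1, n2=0, n3=0, n4=1, n5=0 [inverted output].
So Y = 0. (Without the fault it would be 1.)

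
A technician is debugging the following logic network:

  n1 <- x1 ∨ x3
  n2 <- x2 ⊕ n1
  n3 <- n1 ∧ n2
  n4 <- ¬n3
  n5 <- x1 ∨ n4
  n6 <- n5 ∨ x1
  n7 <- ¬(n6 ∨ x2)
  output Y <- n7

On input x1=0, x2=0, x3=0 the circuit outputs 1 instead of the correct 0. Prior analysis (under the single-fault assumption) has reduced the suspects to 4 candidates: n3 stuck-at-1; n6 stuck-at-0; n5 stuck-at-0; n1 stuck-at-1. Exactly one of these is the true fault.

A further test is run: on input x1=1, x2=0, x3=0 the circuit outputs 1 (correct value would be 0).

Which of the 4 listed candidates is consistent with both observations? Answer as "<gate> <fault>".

Evaluate each candidate on input x1=1, x2=0, x3=0:
  n3 stuck-at-1: n1=1, n2=1, n3=1 [stuck-at-1], n4=0, n5=1, n6=1, n7=0 → 0 — eliminated
  n6 stuck-at-0: n1=1, n2=1, n3=1, n4=0, n5=1, n6=0 [stuck-at-0], n7=1 → 1 — matches
  n5 stuck-at-0: n1=1, n2=1, n3=1, n4=0, n5=0 [stuck-at-0], n6=1, n7=0 → 0 — eliminated
  n1 stuck-at-1: n1=1 [stuck-at-1], n2=1, n3=1, n4=0, n5=1, n6=1, n7=0 → 0 — eliminated
Only n6 stuck-at-0 reproduces the observed 1.

n6 stuck-at-0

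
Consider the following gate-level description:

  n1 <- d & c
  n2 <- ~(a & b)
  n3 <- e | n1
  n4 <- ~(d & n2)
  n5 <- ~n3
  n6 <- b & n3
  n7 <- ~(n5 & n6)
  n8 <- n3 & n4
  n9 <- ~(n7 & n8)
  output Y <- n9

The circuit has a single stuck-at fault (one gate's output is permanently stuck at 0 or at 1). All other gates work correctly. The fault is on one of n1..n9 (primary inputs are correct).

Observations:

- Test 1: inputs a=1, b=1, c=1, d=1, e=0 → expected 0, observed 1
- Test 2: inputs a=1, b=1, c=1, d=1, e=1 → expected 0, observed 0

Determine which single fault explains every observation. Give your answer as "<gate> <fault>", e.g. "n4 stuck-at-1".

Fault-free values for test 1 (a=1, b=1, c=1, d=1, e=0): n1=1, n2=0, n3=1, n4=1, n5=0, n6=1, n7=1, n8=1, n9=0, giving Y=0. Observed 1.
Test 1: faults giving observed 1 are {n1 stuck-at-0, n2 stuck-at-1, n3 stuck-at-0, n4 stuck-at-0, n5 stuck-at-1, n7 stuck-at-0, n8 stuck-at-0, n9 stuck-at-1}.
Test 2 (a=1, b=1, c=1, d=1, e=1): fault-free n1=1, n2=0, n3=1, n4=1, n5=0, n6=1, n7=1, n8=1, n9=0 → 0; observed 0. Eliminates n2 stuck-at-1, n3 stuck-at-0, n4 stuck-at-0, n5 stuck-at-1, n7 stuck-at-0, n8 stuck-at-0, n9 stuck-at-1.
Only n1 stuck-at-0 is consistent with every test.

n1 stuck-at-0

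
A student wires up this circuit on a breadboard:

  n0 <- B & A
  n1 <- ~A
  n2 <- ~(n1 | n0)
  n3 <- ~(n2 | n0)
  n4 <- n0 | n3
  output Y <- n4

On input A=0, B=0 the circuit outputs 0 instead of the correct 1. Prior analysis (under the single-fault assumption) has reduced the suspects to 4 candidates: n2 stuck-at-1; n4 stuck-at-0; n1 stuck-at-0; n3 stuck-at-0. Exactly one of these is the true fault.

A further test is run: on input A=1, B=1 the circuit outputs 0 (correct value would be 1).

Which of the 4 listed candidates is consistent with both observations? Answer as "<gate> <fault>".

Evaluate each candidate on input A=1, B=1:
  n2 stuck-at-1: n0=1, n1=0, n2=1 [stuck-at-1], n3=0, n4=1 → 1 — eliminated
  n4 stuck-at-0: n0=1, n1=0, n2=0, n3=0, n4=0 [stuck-at-0] → 0 — matches
  n1 stuck-at-0: n0=1, n1=0 [stuck-at-0], n2=0, n3=0, n4=1 → 1 — eliminated
  n3 stuck-at-0: n0=1, n1=0, n2=0, n3=0 [stuck-at-0], n4=1 → 1 — eliminated
Only n4 stuck-at-0 reproduces the observed 0.

n4 stuck-at-0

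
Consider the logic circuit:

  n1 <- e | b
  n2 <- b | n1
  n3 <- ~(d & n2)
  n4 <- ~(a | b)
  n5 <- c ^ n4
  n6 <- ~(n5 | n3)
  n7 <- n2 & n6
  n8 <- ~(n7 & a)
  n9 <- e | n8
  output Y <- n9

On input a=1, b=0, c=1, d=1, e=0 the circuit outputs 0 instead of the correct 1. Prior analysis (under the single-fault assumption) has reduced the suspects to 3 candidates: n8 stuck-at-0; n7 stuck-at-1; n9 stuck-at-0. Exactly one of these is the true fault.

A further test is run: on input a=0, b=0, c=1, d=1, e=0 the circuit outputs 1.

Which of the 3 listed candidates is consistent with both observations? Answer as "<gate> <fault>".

Evaluate each candidate on input a=0, b=0, c=1, d=1, e=0:
  n8 stuck-at-0: n1=0, n2=0, n3=1, n4=1, n5=0, n6=0, n7=0, n8=0 [stuck-at-0], n9=0 → 0 — eliminated
  n7 stuck-at-1: n1=0, n2=0, n3=1, n4=1, n5=0, n6=0, n7=1 [stuck-at-1], n8=1, n9=1 → 1 — matches
  n9 stuck-at-0: n1=0, n2=0, n3=1, n4=1, n5=0, n6=0, n7=0, n8=1, n9=0 [stuck-at-0] → 0 — eliminated
Only n7 stuck-at-1 reproduces the observed 1.

n7 stuck-at-1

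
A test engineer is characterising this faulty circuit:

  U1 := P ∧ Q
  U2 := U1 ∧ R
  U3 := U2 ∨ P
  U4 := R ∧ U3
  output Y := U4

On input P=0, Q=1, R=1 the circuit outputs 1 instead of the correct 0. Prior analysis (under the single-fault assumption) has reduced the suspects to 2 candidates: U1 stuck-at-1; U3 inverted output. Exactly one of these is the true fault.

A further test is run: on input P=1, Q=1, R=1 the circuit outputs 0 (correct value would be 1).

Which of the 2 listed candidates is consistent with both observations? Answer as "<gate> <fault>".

U3 inverted output

Evaluate each candidate on input P=1, Q=1, R=1:
  U1 stuck-at-1: U1=1 [stuck-at-1], U2=1, U3=1, U4=1 → 1 — eliminated
  U3 inverted output: U1=1, U2=1, U3=0 [inverted output], U4=0 → 0 — matches
Only U3 inverted output reproduces the observed 0.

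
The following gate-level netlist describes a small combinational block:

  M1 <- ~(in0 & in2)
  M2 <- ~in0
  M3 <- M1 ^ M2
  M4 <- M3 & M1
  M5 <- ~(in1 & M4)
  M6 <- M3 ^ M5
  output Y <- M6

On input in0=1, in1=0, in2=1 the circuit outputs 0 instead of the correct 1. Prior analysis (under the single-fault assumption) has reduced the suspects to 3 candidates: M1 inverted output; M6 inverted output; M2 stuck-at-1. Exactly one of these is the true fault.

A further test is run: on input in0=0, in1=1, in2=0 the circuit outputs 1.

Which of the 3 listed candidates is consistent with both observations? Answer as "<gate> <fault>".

Evaluate each candidate on input in0=0, in1=1, in2=0:
  M1 inverted output: M1=0 [inverted output], M2=1, M3=1, M4=0, M5=1, M6=0 → 0 — eliminated
  M6 inverted output: M1=1, M2=1, M3=0, M4=0, M5=1, M6=0 [inverted output] → 0 — eliminated
  M2 stuck-at-1: M1=1, M2=1 [stuck-at-1], M3=0, M4=0, M5=1, M6=1 → 1 — matches
Only M2 stuck-at-1 reproduces the observed 1.

M2 stuck-at-1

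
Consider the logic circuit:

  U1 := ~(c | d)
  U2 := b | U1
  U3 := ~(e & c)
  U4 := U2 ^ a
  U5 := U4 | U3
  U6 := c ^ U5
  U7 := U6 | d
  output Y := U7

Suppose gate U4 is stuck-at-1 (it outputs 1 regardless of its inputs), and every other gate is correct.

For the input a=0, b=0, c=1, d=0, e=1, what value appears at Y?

0

Propagate with U4 forced: U1=0, U2=0, U3=0, U4=1 [stuck-at-1], U5=1, U6=0, U7=0.
So Y = 0. (Without the fault it would be 1.)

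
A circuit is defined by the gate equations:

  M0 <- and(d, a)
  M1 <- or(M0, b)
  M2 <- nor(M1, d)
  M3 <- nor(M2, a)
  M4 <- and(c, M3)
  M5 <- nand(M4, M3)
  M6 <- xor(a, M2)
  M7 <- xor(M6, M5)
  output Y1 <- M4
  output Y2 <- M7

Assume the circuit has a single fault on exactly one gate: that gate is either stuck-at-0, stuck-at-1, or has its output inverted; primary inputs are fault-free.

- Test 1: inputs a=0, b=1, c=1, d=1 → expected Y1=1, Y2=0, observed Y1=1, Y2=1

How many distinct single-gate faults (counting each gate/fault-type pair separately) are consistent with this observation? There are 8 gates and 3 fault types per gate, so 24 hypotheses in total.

Fault-free: M0=0, M1=1, M2=0, M3=1, M4=1, M5=0, M6=0, M7=0 → Y1=1, Y2=0. Observed Y1=1, Y2=1.
  M0: none of the 3 fault types match ✗
  M1: none of the 3 fault types match ✗
  M2: none of the 3 fault types match ✗
  M3: none of the 3 fault types match ✗
  M4: none of the 3 fault types match ✗
  M5: stuck-at-1, inverted output ✓; others ✗
  M6: stuck-at-1, inverted output ✓; others ✗
  M7: stuck-at-1, inverted output ✓; others ✗
Consistent faults: {M5 stuck-at-1, M5 inverted output, M6 stuck-at-1, M6 inverted output, M7 stuck-at-1, M7 inverted output} — 6 in all.

6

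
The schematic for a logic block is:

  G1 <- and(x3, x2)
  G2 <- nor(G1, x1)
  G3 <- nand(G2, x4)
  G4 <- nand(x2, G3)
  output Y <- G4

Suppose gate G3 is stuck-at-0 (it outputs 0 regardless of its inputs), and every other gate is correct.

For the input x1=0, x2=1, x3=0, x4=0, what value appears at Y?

1

Propagate with G3 forced: G1=0, G2=1, G3=0 [stuck-at-0], G4=1.
So Y = 1. (Without the fault it would be 0.)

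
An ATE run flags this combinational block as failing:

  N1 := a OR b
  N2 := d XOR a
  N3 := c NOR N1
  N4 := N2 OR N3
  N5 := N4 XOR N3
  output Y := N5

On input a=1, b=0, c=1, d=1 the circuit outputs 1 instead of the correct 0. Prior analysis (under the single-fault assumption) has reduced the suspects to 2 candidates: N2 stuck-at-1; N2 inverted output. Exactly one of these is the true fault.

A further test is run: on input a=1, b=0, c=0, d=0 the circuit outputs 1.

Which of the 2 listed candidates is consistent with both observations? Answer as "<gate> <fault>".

N2 stuck-at-1

Evaluate each candidate on input a=1, b=0, c=0, d=0:
  N2 stuck-at-1: N1=1, N2=1 [stuck-at-1], N3=0, N4=1, N5=1 → 1 — matches
  N2 inverted output: N1=1, N2=0 [inverted output], N3=0, N4=0, N5=0 → 0 — eliminated
Only N2 stuck-at-1 reproduces the observed 1.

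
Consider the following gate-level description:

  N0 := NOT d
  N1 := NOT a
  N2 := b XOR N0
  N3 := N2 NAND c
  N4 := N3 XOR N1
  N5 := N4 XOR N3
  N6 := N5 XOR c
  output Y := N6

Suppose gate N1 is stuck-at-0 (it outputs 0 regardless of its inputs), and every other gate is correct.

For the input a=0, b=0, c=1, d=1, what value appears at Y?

Propagate with N1 forced: N0=0, N1=0 [stuck-at-0], N2=0, N3=1, N4=1, N5=0, N6=1.
So Y = 1. (Without the fault it would be 0.)

1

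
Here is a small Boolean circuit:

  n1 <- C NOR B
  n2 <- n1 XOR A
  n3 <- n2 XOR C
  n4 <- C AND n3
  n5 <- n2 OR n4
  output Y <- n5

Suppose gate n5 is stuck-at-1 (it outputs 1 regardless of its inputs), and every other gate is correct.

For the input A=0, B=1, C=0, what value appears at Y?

1

Propagate with n5 forced: n1=0, n2=0, n3=0, n4=0, n5=1 [stuck-at-1].
So Y = 1. (Without the fault it would be 0.)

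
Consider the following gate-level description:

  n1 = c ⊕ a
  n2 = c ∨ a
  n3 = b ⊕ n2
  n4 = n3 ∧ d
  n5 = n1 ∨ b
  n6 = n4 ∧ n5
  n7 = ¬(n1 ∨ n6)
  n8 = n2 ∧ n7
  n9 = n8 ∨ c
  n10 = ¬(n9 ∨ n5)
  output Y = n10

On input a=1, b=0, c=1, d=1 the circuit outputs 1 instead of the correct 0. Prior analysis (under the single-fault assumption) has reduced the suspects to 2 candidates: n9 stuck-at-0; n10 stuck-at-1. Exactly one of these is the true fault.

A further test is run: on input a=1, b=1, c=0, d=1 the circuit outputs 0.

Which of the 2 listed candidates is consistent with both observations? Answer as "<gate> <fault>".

Evaluate each candidate on input a=1, b=1, c=0, d=1:
  n9 stuck-at-0: n1=1, n2=1, n3=0, n4=0, n5=1, n6=0, n7=0, n8=0, n9=0 [stuck-at-0], n10=0 → 0 — matches
  n10 stuck-at-1: n1=1, n2=1, n3=0, n4=0, n5=1, n6=0, n7=0, n8=0, n9=0, n10=1 [stuck-at-1] → 1 — eliminated
Only n9 stuck-at-0 reproduces the observed 0.

n9 stuck-at-0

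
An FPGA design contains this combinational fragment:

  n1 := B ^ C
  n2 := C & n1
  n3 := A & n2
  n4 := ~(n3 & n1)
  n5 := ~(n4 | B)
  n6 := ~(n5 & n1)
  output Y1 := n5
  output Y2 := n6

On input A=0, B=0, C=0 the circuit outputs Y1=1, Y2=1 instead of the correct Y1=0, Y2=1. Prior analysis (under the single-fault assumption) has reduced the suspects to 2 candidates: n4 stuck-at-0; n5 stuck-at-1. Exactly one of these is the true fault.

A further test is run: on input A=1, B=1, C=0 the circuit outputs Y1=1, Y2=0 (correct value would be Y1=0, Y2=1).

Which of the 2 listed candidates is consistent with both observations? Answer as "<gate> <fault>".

n5 stuck-at-1

Evaluate each candidate on input A=1, B=1, C=0:
  n4 stuck-at-0: n1=1, n2=0, n3=0, n4=0 [stuck-at-0], n5=0, n6=1 → Y1=0, Y2=1 — eliminated
  n5 stuck-at-1: n1=1, n2=0, n3=0, n4=1, n5=1 [stuck-at-1], n6=0 → Y1=1, Y2=0 — matches
Only n5 stuck-at-1 reproduces the observed Y1=1, Y2=0.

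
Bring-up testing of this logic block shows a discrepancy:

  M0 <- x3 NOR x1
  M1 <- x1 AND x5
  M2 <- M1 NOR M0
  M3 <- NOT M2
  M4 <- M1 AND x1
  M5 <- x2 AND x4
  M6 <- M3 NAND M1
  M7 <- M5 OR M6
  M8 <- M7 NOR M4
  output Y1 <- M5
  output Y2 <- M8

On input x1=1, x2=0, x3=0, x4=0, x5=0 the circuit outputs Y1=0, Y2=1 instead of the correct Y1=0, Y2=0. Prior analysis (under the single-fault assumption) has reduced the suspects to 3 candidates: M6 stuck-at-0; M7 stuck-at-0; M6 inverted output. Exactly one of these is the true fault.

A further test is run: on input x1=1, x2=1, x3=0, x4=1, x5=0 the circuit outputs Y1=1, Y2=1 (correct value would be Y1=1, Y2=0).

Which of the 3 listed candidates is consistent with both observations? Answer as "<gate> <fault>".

M7 stuck-at-0

Evaluate each candidate on input x1=1, x2=1, x3=0, x4=1, x5=0:
  M6 stuck-at-0: M0=0, M1=0, M2=1, M3=0, M4=0, M5=1, M6=0 [stuck-at-0], M7=1, M8=0 → Y1=1, Y2=0 — eliminated
  M7 stuck-at-0: M0=0, M1=0, M2=1, M3=0, M4=0, M5=1, M6=1, M7=0 [stuck-at-0], M8=1 → Y1=1, Y2=1 — matches
  M6 inverted output: M0=0, M1=0, M2=1, M3=0, M4=0, M5=1, M6=0 [inverted output], M7=1, M8=0 → Y1=1, Y2=0 — eliminated
Only M7 stuck-at-0 reproduces the observed Y1=1, Y2=1.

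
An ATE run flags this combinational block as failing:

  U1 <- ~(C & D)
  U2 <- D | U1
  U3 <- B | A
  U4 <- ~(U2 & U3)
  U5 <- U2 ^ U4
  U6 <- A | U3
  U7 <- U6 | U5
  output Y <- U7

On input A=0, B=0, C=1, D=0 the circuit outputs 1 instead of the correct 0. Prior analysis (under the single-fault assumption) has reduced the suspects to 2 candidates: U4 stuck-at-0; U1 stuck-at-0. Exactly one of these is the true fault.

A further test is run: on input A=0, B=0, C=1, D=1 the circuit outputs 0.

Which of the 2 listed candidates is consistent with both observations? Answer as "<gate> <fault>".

Evaluate each candidate on input A=0, B=0, C=1, D=1:
  U4 stuck-at-0: U1=0, U2=1, U3=0, U4=0 [stuck-at-0], U5=1, U6=0, U7=1 → 1 — eliminated
  U1 stuck-at-0: U1=0 [stuck-at-0], U2=1, U3=0, U4=1, U5=0, U6=0, U7=0 → 0 — matches
Only U1 stuck-at-0 reproduces the observed 0.

U1 stuck-at-0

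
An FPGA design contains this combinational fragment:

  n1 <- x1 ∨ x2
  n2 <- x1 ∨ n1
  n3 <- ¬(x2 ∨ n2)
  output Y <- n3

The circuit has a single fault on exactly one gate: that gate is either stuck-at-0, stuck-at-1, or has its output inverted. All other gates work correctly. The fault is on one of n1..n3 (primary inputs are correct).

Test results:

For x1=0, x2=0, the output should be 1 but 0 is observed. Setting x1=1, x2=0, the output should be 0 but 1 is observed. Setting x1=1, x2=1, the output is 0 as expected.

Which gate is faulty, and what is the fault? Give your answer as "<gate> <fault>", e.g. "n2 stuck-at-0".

Fault-free values for test 1 (x1=0, x2=0): n1=0, n2=0, n3=1, giving Y=1. Observed 0.
Test 1: faults giving observed 0 are {n1 stuck-at-1, n1 inverted output, n2 stuck-at-1, n2 inverted output, n3 stuck-at-0, n3 inverted output}.
Test 2 (x1=1, x2=0): fault-free n1=1, n2=1, n3=0 → 0; observed 1. Eliminates n1 stuck-at-1, n1 inverted output, n2 stuck-at-1, n3 stuck-at-0.
Test 3 (x1=1, x2=1): fault-free n1=1, n2=1, n3=0 → 0; observed 0. Eliminates n3 inverted output.
Only n2 inverted output is consistent with every test.

n2 inverted output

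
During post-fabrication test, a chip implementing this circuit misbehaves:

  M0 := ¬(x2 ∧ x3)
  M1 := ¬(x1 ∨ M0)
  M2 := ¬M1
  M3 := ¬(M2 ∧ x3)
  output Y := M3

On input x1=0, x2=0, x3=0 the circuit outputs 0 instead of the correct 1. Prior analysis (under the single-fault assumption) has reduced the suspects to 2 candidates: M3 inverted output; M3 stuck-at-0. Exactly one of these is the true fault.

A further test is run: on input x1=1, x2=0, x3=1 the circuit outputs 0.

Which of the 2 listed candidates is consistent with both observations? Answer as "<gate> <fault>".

M3 stuck-at-0

Evaluate each candidate on input x1=1, x2=0, x3=1:
  M3 inverted output: M0=1, M1=0, M2=1, M3=1 [inverted output] → 1 — eliminated
  M3 stuck-at-0: M0=1, M1=0, M2=1, M3=0 [stuck-at-0] → 0 — matches
Only M3 stuck-at-0 reproduces the observed 0.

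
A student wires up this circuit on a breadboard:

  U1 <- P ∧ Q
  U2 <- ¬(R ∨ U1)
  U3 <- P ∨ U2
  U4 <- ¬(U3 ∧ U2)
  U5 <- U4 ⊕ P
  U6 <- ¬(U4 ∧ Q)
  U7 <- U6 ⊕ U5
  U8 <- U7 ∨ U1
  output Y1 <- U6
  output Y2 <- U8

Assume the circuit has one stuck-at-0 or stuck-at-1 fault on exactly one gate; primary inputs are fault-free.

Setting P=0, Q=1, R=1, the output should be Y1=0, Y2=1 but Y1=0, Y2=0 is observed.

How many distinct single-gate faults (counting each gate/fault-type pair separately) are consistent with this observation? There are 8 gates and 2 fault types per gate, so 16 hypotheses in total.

3

Fault-free: U1=0, U2=0, U3=0, U4=1, U5=1, U6=0, U7=1, U8=1 → Y1=0, Y2=1. Observed Y1=0, Y2=0.
  U1: none of the 2 fault types match ✗
  U2: none of the 2 fault types match ✗
  U3: none of the 2 fault types match ✗
  U4: none of the 2 fault types match ✗
  U5: stuck-at-0 ✓; others ✗
  U6: none of the 2 fault types match ✗
  U7: stuck-at-0 ✓; others ✗
  U8: stuck-at-0 ✓; others ✗
Consistent faults: {U5 stuck-at-0, U7 stuck-at-0, U8 stuck-at-0} — 3 in all.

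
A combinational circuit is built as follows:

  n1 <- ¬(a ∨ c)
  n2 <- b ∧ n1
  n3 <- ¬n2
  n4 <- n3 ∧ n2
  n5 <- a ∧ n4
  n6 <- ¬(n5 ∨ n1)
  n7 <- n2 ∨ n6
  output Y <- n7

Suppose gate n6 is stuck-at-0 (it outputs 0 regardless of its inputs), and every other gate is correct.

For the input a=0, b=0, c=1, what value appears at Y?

Propagate with n6 forced: n1=0, n2=0, n3=1, n4=0, n5=0, n6=0 [stuck-at-0], n7=0.
So Y = 0. (Without the fault it would be 1.)

0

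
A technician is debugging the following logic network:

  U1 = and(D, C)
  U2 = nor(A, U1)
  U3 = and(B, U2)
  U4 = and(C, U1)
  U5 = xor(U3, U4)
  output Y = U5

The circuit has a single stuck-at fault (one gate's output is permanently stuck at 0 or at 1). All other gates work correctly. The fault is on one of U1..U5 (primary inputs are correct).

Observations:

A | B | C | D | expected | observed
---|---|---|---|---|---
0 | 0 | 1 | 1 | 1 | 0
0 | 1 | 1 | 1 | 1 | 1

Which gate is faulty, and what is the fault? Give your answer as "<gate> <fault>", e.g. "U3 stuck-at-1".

U1 stuck-at-0

Fault-free values for test 1 (A=0, B=0, C=1, D=1): U1=1, U2=0, U3=0, U4=1, U5=1, giving Y=1. Observed 0.
Test 1: faults giving observed 0 are {U1 stuck-at-0, U3 stuck-at-1, U4 stuck-at-0, U5 stuck-at-0}.
Test 2 (A=0, B=1, C=1, D=1): fault-free U1=1, U2=0, U3=0, U4=1, U5=1 → 1; observed 1. Eliminates U3 stuck-at-1, U4 stuck-at-0, U5 stuck-at-0.
Only U1 stuck-at-0 is consistent with every test.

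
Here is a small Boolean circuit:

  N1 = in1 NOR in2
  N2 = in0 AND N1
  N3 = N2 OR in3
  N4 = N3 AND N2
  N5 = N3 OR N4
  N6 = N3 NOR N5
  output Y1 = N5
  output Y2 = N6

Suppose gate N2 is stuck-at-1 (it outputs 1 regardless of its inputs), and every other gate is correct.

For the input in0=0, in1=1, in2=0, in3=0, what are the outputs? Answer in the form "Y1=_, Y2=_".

Y1=1, Y2=0

Propagate with N2 forced: N1=0, N2=1 [stuck-at-1], N3=1, N4=1, N5=1, N6=0.
So the outputs are Y1=1, Y2=0. (Without the fault they would be Y1=0, Y2=1.)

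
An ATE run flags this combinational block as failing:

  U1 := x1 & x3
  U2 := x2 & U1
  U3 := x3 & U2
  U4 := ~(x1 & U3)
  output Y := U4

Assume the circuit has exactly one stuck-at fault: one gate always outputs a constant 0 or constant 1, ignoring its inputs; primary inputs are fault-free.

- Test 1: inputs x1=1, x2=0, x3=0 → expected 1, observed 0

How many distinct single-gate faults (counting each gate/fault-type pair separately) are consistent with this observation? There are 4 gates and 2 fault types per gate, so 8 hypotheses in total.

Fault-free: U1=0, U2=0, U3=0, U4=1 → 1. Observed 0.
  U1 stuck-at-0: output 1 ✗
  U1 stuck-at-1: output 1 ✗
  U2 stuck-at-0: output 1 ✗
  U2 stuck-at-1: output 1 ✗
  U3 stuck-at-0: output 1 ✗
  U3 stuck-at-1: output 0 ✓
  U4 stuck-at-0: output 0 ✓
  U4 stuck-at-1: output 1 ✗
Consistent faults: {U3 stuck-at-1, U4 stuck-at-0} — 2 in all.

2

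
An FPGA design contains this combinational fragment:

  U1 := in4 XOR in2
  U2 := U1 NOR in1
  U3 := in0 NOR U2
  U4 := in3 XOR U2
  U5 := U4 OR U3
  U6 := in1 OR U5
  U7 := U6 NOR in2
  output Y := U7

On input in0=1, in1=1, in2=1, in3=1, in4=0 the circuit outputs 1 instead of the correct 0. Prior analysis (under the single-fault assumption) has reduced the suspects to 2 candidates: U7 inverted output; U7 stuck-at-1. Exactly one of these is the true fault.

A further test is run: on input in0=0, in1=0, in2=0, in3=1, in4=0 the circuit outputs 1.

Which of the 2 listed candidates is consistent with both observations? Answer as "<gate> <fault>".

Evaluate each candidate on input in0=0, in1=0, in2=0, in3=1, in4=0:
  U7 inverted output: U1=0, U2=1, U3=0, U4=0, U5=0, U6=0, U7=0 [inverted output] → 0 — eliminated
  U7 stuck-at-1: U1=0, U2=1, U3=0, U4=0, U5=0, U6=0, U7=1 [stuck-at-1] → 1 — matches
Only U7 stuck-at-1 reproduces the observed 1.

U7 stuck-at-1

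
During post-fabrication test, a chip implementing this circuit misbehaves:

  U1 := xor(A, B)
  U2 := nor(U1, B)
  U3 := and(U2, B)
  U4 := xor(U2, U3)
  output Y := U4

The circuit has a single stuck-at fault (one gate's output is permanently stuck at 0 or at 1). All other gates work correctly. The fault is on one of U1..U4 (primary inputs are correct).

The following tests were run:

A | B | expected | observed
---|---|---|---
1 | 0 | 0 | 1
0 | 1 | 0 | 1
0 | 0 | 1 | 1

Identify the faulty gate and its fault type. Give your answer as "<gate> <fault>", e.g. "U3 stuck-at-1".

Fault-free values for test 1 (A=1, B=0): U1=1, U2=0, U3=0, U4=0, giving Y=0. Observed 1.
Test 1: faults giving observed 1 are {U1 stuck-at-0, U2 stuck-at-1, U3 stuck-at-1, U4 stuck-at-1}.
Test 2 (A=0, B=1): fault-free U1=1, U2=0, U3=0, U4=0 → 0; observed 1. Eliminates U1 stuck-at-0, U2 stuck-at-1.
Test 3 (A=0, B=0): fault-free U1=0, U2=1, U3=0, U4=1 → 1; observed 1. Eliminates U3 stuck-at-1.
Only U4 stuck-at-1 is consistent with every test.

U4 stuck-at-1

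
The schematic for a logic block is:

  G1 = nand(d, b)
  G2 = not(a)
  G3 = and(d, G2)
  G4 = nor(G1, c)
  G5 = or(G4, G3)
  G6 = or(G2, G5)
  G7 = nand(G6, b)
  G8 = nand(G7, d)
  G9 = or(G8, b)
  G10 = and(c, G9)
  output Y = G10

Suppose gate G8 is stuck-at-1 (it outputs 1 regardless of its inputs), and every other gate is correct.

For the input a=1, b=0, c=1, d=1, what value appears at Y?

Propagate with G8 forced: G1=1, G2=0, G3=0, G4=0, G5=0, G6=0, G7=1, G8=1 [stuck-at-1], G9=1, G10=1.
So Y = 1. (Without the fault it would be 0.)

1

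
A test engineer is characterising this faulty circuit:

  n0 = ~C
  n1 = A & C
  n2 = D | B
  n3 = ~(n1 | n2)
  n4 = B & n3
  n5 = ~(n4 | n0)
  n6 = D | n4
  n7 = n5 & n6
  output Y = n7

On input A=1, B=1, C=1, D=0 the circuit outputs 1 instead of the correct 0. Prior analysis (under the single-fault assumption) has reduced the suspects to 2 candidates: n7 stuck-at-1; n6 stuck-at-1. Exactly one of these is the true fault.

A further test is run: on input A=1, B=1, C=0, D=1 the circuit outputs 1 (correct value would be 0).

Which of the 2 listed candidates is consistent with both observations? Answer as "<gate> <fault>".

n7 stuck-at-1

Evaluate each candidate on input A=1, B=1, C=0, D=1:
  n7 stuck-at-1: n0=1, n1=0, n2=1, n3=0, n4=0, n5=0, n6=1, n7=1 [stuck-at-1] → 1 — matches
  n6 stuck-at-1: n0=1, n1=0, n2=1, n3=0, n4=0, n5=0, n6=1 [stuck-at-1], n7=0 → 0 — eliminated
Only n7 stuck-at-1 reproduces the observed 1.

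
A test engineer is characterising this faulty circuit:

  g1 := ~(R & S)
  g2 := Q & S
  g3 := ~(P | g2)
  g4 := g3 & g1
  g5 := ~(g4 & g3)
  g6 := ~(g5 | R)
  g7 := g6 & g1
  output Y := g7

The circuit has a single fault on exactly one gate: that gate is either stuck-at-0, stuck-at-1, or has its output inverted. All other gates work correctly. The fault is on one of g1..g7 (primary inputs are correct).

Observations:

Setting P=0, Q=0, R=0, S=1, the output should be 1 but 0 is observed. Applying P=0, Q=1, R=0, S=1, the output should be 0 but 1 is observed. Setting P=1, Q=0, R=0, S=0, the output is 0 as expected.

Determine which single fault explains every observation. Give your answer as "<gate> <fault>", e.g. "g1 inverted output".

Fault-free values for test 1 (P=0, Q=0, R=0, S=1): g1=1, g2=0, g3=1, g4=1, g5=0, g6=1, g7=1, giving Y=1. Observed 0.
Test 1: faults giving observed 0 are {g1 stuck-at-0, g1 inverted output, g2 stuck-at-1, g2 inverted output, g3 stuck-at-0, g3 inverted output, g4 stuck-at-0, g4 inverted output, g5 stuck-at-1, g5 inverted output, g6 stuck-at-0, g6 inverted output, g7 stuck-at-0, g7 inverted output}.
Test 2 (P=0, Q=1, R=0, S=1): fault-free g1=1, g2=1, g3=0, g4=0, g5=1, g6=0, g7=0 → 0; observed 1. Eliminates g1 stuck-at-0, g1 inverted output, g2 stuck-at-1, g3 stuck-at-0, g4 stuck-at-0, g4 inverted output, g5 stuck-at-1, g6 stuck-at-0, g7 stuck-at-0.
Test 3 (P=1, Q=0, R=0, S=0): fault-free g1=1, g2=0, g3=0, g4=0, g5=1, g6=0, g7=0 → 0; observed 0. Eliminates g3 inverted output, g5 inverted output, g6 inverted output, g7 inverted output.
Only g2 inverted output is consistent with every test.

g2 inverted output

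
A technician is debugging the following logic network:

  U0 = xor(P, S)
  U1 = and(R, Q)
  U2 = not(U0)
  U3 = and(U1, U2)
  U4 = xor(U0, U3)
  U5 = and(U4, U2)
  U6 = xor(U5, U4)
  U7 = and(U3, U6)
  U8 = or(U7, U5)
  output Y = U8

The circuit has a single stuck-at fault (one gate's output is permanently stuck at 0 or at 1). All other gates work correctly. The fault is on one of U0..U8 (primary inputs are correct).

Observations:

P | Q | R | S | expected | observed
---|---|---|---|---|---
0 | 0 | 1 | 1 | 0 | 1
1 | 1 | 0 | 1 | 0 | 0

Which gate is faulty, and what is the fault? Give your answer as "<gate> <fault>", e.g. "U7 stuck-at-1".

Fault-free values for test 1 (P=0, Q=0, R=1, S=1): U0=1, U1=0, U2=0, U3=0, U4=1, U5=0, U6=1, U7=0, U8=0, giving Y=0. Observed 1.
Test 1: faults giving observed 1 are {U2 stuck-at-1, U5 stuck-at-1, U7 stuck-at-1, U8 stuck-at-1}.
Test 2 (P=1, Q=1, R=0, S=1): fault-free U0=0, U1=0, U2=1, U3=0, U4=0, U5=0, U6=0, U7=0, U8=0 → 0; observed 0. Eliminates U5 stuck-at-1, U7 stuck-at-1, U8 stuck-at-1.
Only U2 stuck-at-1 is consistent with every test.

U2 stuck-at-1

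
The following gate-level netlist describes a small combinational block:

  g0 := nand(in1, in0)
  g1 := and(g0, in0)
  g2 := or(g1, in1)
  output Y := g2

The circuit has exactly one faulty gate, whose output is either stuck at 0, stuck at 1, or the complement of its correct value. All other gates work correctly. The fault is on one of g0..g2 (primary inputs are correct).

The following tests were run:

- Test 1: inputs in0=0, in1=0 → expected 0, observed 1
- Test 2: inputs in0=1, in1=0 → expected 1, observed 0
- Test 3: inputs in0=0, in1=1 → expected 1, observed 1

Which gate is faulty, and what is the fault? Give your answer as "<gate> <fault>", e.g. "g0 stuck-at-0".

Fault-free values for test 1 (in0=0, in1=0): g0=1, g1=0, g2=0, giving Y=0. Observed 1.
Test 1: faults giving observed 1 are {g1 stuck-at-1, g1 inverted output, g2 stuck-at-1, g2 inverted output}.
Test 2 (in0=1, in1=0): fault-free g0=1, g1=1, g2=1 → 1; observed 0. Eliminates g1 stuck-at-1, g2 stuck-at-1.
Test 3 (in0=0, in1=1): fault-free g0=1, g1=0, g2=1 → 1; observed 1. Eliminates g2 inverted output.
Only g1 inverted output is consistent with every test.

g1 inverted output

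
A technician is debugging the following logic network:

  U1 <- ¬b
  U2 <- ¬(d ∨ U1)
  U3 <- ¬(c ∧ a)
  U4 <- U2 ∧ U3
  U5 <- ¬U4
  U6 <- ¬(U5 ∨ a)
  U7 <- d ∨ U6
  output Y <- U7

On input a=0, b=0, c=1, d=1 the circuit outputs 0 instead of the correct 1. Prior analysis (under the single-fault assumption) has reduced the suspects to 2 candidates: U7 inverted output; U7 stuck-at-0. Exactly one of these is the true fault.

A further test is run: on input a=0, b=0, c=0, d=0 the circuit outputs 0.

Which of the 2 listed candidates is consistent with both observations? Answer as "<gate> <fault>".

U7 stuck-at-0

Evaluate each candidate on input a=0, b=0, c=0, d=0:
  U7 inverted output: U1=1, U2=0, U3=1, U4=0, U5=1, U6=0, U7=1 [inverted output] → 1 — eliminated
  U7 stuck-at-0: U1=1, U2=0, U3=1, U4=0, U5=1, U6=0, U7=0 [stuck-at-0] → 0 — matches
Only U7 stuck-at-0 reproduces the observed 0.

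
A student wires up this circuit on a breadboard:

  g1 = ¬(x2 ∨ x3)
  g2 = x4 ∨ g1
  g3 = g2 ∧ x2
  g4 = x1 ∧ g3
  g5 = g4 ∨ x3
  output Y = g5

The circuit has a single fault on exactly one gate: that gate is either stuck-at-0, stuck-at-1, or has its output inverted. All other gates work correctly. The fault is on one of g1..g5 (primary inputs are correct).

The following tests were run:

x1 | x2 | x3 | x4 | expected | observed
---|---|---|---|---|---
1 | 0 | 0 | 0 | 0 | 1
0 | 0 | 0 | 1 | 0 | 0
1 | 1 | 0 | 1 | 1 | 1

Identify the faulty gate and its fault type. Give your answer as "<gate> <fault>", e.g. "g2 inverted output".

g3 stuck-at-1

Fault-free values for test 1 (x1=1, x2=0, x3=0, x4=0): g1=1, g2=1, g3=0, g4=0, g5=0, giving Y=0. Observed 1.
Test 1: faults giving observed 1 are {g3 stuck-at-1, g3 inverted output, g4 stuck-at-1, g4 inverted output, g5 stuck-at-1, g5 inverted output}.
Test 2 (x1=0, x2=0, x3=0, x4=1): fault-free g1=1, g2=1, g3=0, g4=0, g5=0 → 0; observed 0. Eliminates g4 stuck-at-1, g4 inverted output, g5 stuck-at-1, g5 inverted output.
Test 3 (x1=1, x2=1, x3=0, x4=1): fault-free g1=0, g2=1, g3=1, g4=1, g5=1 → 1; observed 1. Eliminates g3 inverted output.
Only g3 stuck-at-1 is consistent with every test.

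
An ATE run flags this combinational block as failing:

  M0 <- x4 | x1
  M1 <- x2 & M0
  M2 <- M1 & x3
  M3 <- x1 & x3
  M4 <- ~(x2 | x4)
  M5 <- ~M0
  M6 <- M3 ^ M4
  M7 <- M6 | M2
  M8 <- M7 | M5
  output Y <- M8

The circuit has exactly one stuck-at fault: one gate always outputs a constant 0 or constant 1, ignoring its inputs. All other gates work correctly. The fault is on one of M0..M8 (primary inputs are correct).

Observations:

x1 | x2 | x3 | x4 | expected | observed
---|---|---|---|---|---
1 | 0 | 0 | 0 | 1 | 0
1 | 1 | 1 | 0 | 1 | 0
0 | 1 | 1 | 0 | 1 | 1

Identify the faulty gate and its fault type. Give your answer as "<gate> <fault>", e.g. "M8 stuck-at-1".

Fault-free values for test 1 (x1=1, x2=0, x3=0, x4=0): M0=1, M1=0, M2=0, M3=0, M4=1, M5=0, M6=1, M7=1, M8=1, giving Y=1. Observed 0.
Test 1: faults giving observed 0 are {M3 stuck-at-1, M4 stuck-at-0, M6 stuck-at-0, M7 stuck-at-0, M8 stuck-at-0}.
Test 2 (x1=1, x2=1, x3=1, x4=0): fault-free M0=1, M1=1, M2=1, M3=1, M4=0, M5=0, M6=1, M7=1, M8=1 → 1; observed 0. Eliminates M3 stuck-at-1, M4 stuck-at-0, M6 stuck-at-0.
Test 3 (x1=0, x2=1, x3=1, x4=0): fault-free M0=0, M1=0, M2=0, M3=0, M4=0, M5=1, M6=0, M7=0, M8=1 → 1; observed 1. Eliminates M8 stuck-at-0.
Only M7 stuck-at-0 is consistent with every test.

M7 stuck-at-0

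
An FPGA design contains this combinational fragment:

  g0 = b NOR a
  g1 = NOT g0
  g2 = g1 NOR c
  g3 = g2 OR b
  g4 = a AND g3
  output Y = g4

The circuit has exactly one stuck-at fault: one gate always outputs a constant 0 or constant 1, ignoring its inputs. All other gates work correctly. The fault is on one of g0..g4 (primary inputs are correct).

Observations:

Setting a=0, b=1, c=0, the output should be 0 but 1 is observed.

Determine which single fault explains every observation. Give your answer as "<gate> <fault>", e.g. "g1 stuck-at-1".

Fault-free values for test 1 (a=0, b=1, c=0): g0=0, g1=1, g2=0, g3=1, g4=0, giving Y=0. Observed 1.
Test 1: faults giving observed 1 are {g4 stuck-at-1}.
Only g4 stuck-at-1 is consistent with every test.

g4 stuck-at-1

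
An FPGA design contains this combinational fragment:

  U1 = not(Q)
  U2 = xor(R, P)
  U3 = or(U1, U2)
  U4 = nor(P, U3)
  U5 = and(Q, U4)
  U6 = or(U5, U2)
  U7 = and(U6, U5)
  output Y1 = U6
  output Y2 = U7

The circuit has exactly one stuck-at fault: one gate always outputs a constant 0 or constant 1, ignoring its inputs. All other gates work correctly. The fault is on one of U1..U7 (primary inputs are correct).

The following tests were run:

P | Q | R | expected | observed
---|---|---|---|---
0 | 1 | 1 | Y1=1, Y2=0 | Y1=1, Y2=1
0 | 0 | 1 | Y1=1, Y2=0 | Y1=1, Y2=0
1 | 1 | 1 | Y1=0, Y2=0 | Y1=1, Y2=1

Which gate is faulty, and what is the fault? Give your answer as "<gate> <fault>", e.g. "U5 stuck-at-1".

Fault-free values for test 1 (P=0, Q=1, R=1): U1=0, U2=1, U3=1, U4=0, U5=0, U6=1, U7=0, giving Y1=1, Y2=0. Observed Y1=1, Y2=1.
Test 1: faults giving observed Y1=1, Y2=1 are {U2 stuck-at-0, U3 stuck-at-0, U4 stuck-at-1, U5 stuck-at-1, U7 stuck-at-1}.
Test 2 (P=0, Q=0, R=1): fault-free U1=1, U2=1, U3=1, U4=0, U5=0, U6=1, U7=0 → Y1=1, Y2=0; observed Y1=1, Y2=0. Eliminates U2 stuck-at-0, U5 stuck-at-1, U7 stuck-at-1.
Test 3 (P=1, Q=1, R=1): fault-free U1=0, U2=0, U3=0, U4=0, U5=0, U6=0, U7=0 → Y1=0, Y2=0; observed Y1=1, Y2=1. Eliminates U3 stuck-at-0.
Only U4 stuck-at-1 is consistent with every test.

U4 stuck-at-1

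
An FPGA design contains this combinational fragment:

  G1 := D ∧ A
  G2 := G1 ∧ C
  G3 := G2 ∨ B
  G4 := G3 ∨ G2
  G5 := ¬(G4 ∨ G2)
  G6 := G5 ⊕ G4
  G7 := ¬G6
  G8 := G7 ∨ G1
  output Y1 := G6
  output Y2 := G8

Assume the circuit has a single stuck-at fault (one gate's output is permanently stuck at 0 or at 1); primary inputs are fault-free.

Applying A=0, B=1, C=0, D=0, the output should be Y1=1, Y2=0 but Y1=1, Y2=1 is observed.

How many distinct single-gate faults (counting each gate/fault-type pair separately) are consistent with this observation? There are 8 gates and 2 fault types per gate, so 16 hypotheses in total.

3

Fault-free: G1=0, G2=0, G3=1, G4=1, G5=0, G6=1, G7=0, G8=0 → Y1=1, Y2=0. Observed Y1=1, Y2=1.
  G1: stuck-at-1 ✓; others ✗
  G2: none of the 2 fault types match ✗
  G3: none of the 2 fault types match ✗
  G4: none of the 2 fault types match ✗
  G5: none of the 2 fault types match ✗
  G6: none of the 2 fault types match ✗
  G7: stuck-at-1 ✓; others ✗
  G8: stuck-at-1 ✓; others ✗
Consistent faults: {G1 stuck-at-1, G7 stuck-at-1, G8 stuck-at-1} — 3 in all.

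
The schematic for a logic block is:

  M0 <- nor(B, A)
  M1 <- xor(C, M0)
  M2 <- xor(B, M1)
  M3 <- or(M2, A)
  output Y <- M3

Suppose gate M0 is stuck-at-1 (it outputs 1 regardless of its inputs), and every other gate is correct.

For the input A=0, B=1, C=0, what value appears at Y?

Propagate with M0 forced: M0=1 [stuck-at-1], M1=1, M2=0, M3=0.
So Y = 0. (Without the fault it would be 1.)

0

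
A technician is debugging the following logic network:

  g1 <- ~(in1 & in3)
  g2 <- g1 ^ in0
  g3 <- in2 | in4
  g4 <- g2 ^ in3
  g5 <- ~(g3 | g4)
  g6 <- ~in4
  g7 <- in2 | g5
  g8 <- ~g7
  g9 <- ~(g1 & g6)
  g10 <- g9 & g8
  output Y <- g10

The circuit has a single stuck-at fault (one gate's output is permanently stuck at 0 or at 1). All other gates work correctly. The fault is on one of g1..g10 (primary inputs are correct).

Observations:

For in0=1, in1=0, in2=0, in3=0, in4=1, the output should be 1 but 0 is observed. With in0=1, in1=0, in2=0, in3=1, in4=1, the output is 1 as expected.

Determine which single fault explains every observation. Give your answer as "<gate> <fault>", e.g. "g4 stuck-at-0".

Fault-free values for test 1 (in0=1, in1=0, in2=0, in3=0, in4=1): g1=1, g2=0, g3=1, g4=0, g5=0, g6=0, g7=0, g8=1, g9=1, g10=1, giving Y=1. Observed 0.
Test 1: faults giving observed 0 are {g3 stuck-at-0, g5 stuck-at-1, g6 stuck-at-1, g7 stuck-at-1, g8 stuck-at-0, g9 stuck-at-0, g10 stuck-at-0}.
Test 2 (in0=1, in1=0, in2=0, in3=1, in4=1): fault-free g1=1, g2=0, g3=1, g4=1, g5=0, g6=0, g7=0, g8=1, g9=1, g10=1 → 1; observed 1. Eliminates g5 stuck-at-1, g6 stuck-at-1, g7 stuck-at-1, g8 stuck-at-0, g9 stuck-at-0, g10 stuck-at-0.
Only g3 stuck-at-0 is consistent with every test.

g3 stuck-at-0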